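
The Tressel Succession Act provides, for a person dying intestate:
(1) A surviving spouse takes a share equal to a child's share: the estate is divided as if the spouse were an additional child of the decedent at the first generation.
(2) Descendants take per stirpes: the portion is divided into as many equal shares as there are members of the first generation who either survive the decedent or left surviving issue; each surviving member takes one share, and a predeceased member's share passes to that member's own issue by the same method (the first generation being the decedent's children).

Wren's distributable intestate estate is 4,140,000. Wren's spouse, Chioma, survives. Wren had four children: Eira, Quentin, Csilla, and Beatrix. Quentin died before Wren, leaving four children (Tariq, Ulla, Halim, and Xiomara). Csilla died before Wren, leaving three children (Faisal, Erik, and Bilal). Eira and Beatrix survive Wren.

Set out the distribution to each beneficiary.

Chioma: 828,000; Eira: 828,000; Tariq: 207,000; Ulla: 207,000; Halim: 207,000; Xiomara: 207,000; Faisal: 276,000; Erik: 276,000; Bilal: 276,000; Beatrix: 828,000

The spouse counts as an additional share at the children's level, so there are 5 primary shares of 828,000. Chioma takes one such share (828,000).
The children's combined portion (3,312,000) is divided into 4 shares of 828,000: Eira and Beatrix each take 828,000; Quentin's 828,000 share passes to Quentin's issue; Csilla's 828,000 share passes to Csilla's issue.
Quentin's share (828,000) is divided into 4 shares of 207,000: Tariq, Ulla, Halim, and Xiomara each take 207,000.
Csilla's share (828,000) is divided into 3 shares of 276,000: Faisal, Erik, and Bilal each take 276,000.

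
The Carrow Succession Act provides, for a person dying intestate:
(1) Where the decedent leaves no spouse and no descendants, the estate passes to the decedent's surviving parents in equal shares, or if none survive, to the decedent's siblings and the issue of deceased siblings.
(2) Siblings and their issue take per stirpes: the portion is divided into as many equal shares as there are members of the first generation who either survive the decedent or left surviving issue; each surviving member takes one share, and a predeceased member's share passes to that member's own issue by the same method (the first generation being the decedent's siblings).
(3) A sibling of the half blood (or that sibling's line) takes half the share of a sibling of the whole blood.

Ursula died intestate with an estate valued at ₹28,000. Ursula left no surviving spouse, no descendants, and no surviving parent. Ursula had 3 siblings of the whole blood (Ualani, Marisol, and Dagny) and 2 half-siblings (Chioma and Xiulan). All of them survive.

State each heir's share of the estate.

Ualani: ₹7,000; Marisol: ₹7,000; Chioma: ₹3,500; Dagny: ₹7,000; Xiulan: ₹3,500

The entire ₹28,000 passes to the siblings and their issue.
Counting each half-blood sibling's line as half a unit, there are 4 units in ₹28,000, so one unit is ₹7,000. Whole-blood lines (Ualani, Marisol, and Dagny) take ₹7,000 each; half-blood lines (Chioma and Xiulan) take ₹3,500 each.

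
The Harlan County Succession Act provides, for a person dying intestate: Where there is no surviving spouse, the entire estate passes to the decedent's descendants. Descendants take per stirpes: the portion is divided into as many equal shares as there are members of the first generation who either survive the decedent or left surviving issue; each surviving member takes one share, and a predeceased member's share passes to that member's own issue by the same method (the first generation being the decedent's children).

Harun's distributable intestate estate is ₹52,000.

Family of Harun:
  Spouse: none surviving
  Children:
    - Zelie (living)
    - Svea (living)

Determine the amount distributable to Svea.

The entire ₹52,000 passes to the descendants.
That amount (₹52,000) is divided into 2 shares of ₹26,000: Zelie and Svea each take ₹26,000.

Svea receives ₹26,000.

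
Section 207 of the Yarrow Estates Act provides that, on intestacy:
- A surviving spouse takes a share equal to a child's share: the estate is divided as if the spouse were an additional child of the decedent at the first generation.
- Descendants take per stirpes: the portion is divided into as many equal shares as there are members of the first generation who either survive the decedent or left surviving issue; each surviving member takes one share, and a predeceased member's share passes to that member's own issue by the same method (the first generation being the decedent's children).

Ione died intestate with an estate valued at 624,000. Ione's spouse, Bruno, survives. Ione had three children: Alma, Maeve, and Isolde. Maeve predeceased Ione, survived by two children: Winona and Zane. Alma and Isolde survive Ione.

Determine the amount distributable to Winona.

Winona receives 78,000.

The spouse counts as an additional share at the children's level, so there are 4 primary shares of 156,000. Bruno takes one such share (156,000).
The children's combined portion (468,000) is divided into 3 shares of 156,000: Alma and Isolde each take 156,000; Maeve's 156,000 share passes to Maeve's issue.
Maeve's share (156,000) is divided into 2 shares of 78,000: Winona and Zane each take 78,000.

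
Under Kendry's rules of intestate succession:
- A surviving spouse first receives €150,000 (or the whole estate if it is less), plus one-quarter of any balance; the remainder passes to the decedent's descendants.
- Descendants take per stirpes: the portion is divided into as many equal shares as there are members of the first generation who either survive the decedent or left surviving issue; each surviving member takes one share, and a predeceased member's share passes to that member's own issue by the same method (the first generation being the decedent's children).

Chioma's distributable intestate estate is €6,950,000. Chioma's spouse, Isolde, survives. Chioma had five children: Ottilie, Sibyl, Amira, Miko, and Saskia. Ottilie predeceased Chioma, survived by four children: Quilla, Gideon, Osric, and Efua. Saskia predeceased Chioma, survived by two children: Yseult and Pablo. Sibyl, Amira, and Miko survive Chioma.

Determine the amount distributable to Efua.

Isolde first takes €150,000, leaving a balance of €6,800,000. Isolde then takes one-quarter of the balance (€1,700,000), for a total of €1,850,000. The remaining €5,100,000 passes to the descendants.
The descendants' portion (€5,100,000) is divided into 5 shares of €1,020,000: Sibyl, Amira, and Miko each take €1,020,000; Ottilie's €1,020,000 share passes to Ottilie's issue; Saskia's €1,020,000 share passes to Saskia's issue.
Ottilie's share (€1,020,000) is divided into 4 shares of €255,000: Quilla, Gideon, Osric, and Efua each take €255,000.
Saskia's share (€1,020,000) is divided into 2 shares of €510,000: Yseult and Pablo each take €510,000.

Efua receives €255,000.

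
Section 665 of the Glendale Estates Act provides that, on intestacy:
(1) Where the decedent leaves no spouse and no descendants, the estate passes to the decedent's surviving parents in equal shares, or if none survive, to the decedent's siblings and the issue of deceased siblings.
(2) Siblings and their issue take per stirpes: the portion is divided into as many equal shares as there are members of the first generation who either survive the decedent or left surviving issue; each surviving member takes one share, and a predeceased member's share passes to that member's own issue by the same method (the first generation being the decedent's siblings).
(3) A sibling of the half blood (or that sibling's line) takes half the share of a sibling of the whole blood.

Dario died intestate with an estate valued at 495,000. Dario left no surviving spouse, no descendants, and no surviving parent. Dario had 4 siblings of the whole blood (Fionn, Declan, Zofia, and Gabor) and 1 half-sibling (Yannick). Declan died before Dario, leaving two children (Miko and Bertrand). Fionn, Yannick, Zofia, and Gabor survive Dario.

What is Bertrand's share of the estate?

Bertrand receives 55,000.

The entire 495,000 passes to the siblings and their issue.
Counting each half-blood sibling's line as half a unit, there are 9/2 units in 495,000, so one unit is 110,000. Whole-blood lines (Fionn, Declan, Zofia, and Gabor) take 110,000 each; half-blood lines (Yannick) take 55,000 each.
Declan's share (110,000) is divided into 2 shares of 55,000: Miko and Bertrand each take 55,000.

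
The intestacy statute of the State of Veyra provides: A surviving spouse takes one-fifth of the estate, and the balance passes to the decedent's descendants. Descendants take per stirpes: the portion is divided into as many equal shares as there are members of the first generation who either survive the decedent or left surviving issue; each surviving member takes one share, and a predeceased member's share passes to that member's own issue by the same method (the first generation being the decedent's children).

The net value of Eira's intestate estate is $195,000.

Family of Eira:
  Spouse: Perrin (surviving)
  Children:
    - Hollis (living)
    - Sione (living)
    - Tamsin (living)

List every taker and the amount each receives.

Perrin takes one-fifth of $195,000 = $39,000. The remaining $156,000 passes to the descendants.
The descendants' portion ($156,000) is divided into 3 shares of $52,000: Hollis, Sione, and Tamsin each take $52,000.

Perrin: $39,000; Hollis: $52,000; Sione: $52,000; Tamsin: $52,000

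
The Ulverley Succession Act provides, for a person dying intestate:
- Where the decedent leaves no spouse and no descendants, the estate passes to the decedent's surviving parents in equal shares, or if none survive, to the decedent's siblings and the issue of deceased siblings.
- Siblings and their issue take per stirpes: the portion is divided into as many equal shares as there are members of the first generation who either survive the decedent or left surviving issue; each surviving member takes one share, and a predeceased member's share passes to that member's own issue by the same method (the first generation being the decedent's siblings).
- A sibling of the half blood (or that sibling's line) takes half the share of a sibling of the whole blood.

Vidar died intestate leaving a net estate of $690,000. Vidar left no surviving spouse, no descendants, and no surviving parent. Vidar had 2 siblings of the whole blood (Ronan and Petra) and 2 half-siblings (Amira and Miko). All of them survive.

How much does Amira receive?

Amira receives $115,000.

The entire $690,000 passes to the siblings and their issue.
Counting each half-blood sibling's line as half a unit, there are 3 units in $690,000, so one unit is $230,000. Whole-blood lines (Ronan and Petra) take $230,000 each; half-blood lines (Amira and Miko) take $115,000 each.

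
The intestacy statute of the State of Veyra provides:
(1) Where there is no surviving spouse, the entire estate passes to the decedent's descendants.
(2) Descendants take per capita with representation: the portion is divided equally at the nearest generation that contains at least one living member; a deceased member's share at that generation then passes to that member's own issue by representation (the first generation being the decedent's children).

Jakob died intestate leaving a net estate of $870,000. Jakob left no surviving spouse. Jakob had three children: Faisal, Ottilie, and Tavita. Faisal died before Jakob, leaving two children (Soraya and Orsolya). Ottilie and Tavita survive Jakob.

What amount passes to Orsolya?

The entire $870,000 passes to the descendants.
That amount ($870,000) is divided into 3 shares of $290,000: Ottilie and Tavita each take $290,000; Faisal's $290,000 share passes to Faisal's issue.
Faisal's share ($290,000) is divided into 2 shares of $145,000: Soraya and Orsolya each take $145,000.

Orsolya receives $145,000.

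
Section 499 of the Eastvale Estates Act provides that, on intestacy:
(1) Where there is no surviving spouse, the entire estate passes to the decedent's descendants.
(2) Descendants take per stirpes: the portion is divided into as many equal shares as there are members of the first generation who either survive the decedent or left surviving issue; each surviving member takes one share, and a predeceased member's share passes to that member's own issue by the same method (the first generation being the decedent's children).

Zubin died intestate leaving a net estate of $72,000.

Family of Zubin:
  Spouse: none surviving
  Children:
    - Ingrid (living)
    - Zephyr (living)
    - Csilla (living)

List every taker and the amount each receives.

The entire $72,000 passes to the descendants.
That amount ($72,000) is divided into 3 shares of $24,000: Ingrid, Zephyr, and Csilla each take $24,000.

Ingrid: $24,000; Zephyr: $24,000; Csilla: $24,000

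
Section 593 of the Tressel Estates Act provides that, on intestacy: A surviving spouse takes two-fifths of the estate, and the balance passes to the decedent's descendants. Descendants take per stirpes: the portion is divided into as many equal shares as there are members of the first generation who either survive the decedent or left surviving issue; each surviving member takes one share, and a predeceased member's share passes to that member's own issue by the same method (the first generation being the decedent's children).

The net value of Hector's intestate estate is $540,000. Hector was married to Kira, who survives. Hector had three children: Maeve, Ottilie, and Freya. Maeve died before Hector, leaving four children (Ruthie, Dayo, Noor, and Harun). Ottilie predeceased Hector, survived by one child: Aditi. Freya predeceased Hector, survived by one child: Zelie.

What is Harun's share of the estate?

Harun receives $27,000.

Kira takes two-fifths of $540,000 = $216,000. The remaining $324,000 passes to the descendants.
The descendants' portion ($324,000) is divided into 3 shares of $108,000: Maeve's $108,000 share passes to Maeve's issue; Ottilie's $108,000 share passes to Ottilie's issue; Freya's $108,000 share passes to Freya's issue.
Maeve's share ($108,000) is divided into 4 shares of $27,000: Ruthie, Dayo, Noor, and Harun each take $27,000.
Ottilie's share ($108,000) passes entirely to Aditi.
Freya's share ($108,000) passes entirely to Zelie.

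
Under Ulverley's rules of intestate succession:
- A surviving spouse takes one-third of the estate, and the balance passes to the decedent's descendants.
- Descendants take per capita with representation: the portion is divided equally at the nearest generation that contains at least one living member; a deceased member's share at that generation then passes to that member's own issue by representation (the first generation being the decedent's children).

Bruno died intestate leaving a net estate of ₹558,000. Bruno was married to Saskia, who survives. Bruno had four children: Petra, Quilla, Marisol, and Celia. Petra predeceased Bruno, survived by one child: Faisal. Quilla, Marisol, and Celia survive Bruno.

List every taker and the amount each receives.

Saskia takes one-third of ₹558,000 = ₹186,000. The remaining ₹372,000 passes to the descendants.
The descendants' portion (₹372,000) is divided into 4 shares of ₹93,000: Quilla, Marisol, and Celia each take ₹93,000; Petra's ₹93,000 share passes to Petra's issue.
Petra's share (₹93,000) passes entirely to Faisal.

Saskia: ₹186,000; Faisal: ₹93,000; Quilla: ₹93,000; Marisol: ₹93,000; Celia: ₹93,000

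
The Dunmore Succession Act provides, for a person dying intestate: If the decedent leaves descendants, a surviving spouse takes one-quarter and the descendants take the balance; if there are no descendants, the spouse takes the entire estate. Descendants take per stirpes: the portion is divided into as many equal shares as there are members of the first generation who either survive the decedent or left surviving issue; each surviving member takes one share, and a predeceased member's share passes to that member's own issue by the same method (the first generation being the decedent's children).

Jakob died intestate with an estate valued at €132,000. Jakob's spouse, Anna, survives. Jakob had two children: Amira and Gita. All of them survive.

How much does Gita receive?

Gita receives €49,500.

Anna takes one-quarter of €132,000 = €33,000. The remaining €99,000 passes to the descendants.
The descendants' portion (€99,000) is divided into 2 shares of €49,500: Amira and Gita each take €49,500.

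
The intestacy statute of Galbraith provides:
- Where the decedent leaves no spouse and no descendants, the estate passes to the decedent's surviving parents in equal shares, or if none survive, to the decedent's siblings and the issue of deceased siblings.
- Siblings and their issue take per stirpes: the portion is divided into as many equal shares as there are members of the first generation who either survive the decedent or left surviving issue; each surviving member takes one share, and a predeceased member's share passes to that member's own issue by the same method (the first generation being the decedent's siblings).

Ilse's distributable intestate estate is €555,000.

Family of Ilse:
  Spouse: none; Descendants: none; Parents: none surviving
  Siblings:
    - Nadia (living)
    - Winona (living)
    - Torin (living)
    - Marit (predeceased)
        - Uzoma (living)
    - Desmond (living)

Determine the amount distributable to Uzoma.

Uzoma receives €111,000.

The entire €555,000 passes to the siblings and their issue.
That amount (€555,000) is divided into 5 shares of €111,000: Nadia, Winona, Torin, and Desmond each take €111,000; Marit's €111,000 share passes to Marit's issue.
Marit's share (€111,000) passes entirely to Uzoma.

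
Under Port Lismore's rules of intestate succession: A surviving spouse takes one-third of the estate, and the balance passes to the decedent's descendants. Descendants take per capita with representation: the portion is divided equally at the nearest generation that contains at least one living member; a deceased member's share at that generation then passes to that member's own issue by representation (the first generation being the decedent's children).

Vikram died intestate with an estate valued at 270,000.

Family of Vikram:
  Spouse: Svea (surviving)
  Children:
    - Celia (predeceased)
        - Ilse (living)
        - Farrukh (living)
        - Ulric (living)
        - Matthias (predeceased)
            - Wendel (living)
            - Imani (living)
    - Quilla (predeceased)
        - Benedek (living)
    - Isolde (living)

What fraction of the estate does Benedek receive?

Svea takes one-third of 270,000 = 90,000. The remaining 180,000 passes to the descendants.
The descendants' portion (180,000) is divided into 3 shares of 60,000: Isolde takes 60,000; Celia's 60,000 share passes to Celia's issue; Quilla's 60,000 share passes to Quilla's issue.
Celia's share (60,000) is divided into 4 shares of 15,000: Ilse, Farrukh, and Ulric each take 15,000; Matthias's 15,000 share passes to Matthias's issue.
Matthias's share (15,000) is divided into 2 shares of 7,500: Wendel and Imani each take 7,500.
Quilla's share (60,000) passes entirely to Benedek.

Benedek receives 2/9 of the estate.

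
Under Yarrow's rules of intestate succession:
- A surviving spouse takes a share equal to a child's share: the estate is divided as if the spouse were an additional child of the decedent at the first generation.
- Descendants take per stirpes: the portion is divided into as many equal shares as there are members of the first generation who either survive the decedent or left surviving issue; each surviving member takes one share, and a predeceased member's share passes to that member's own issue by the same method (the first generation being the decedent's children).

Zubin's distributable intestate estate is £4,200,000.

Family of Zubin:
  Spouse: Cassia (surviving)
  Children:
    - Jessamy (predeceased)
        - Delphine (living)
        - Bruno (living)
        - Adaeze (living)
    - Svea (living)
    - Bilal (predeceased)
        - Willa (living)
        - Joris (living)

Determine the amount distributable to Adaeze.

Adaeze receives £350,000.

The spouse counts as an additional share at the children's level, so there are 4 primary shares of £1,050,000. Cassia takes one such share (£1,050,000).
The children's combined portion (£3,150,000) is divided into 3 shares of £1,050,000: Svea takes £1,050,000; Jessamy's £1,050,000 share passes to Jessamy's issue; Bilal's £1,050,000 share passes to Bilal's issue.
Jessamy's share (£1,050,000) is divided into 3 shares of £350,000: Delphine, Bruno, and Adaeze each take £350,000.
Bilal's share (£1,050,000) is divided into 2 shares of £525,000: Willa and Joris each take £525,000.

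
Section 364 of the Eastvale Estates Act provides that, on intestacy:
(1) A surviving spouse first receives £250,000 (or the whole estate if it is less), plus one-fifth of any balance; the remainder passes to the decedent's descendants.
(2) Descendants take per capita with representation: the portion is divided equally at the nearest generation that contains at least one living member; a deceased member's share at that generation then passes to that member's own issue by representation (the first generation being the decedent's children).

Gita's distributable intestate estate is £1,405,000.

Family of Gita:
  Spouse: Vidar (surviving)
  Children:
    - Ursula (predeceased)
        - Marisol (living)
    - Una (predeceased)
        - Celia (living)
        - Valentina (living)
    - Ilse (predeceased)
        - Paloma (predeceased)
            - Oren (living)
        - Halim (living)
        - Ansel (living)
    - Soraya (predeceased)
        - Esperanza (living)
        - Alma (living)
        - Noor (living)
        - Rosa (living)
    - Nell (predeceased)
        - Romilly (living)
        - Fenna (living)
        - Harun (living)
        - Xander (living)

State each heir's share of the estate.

Vidar: £481,000; Marisol: £66,000; Celia: £66,000; Valentina: £66,000; Oren: £66,000; Halim: £66,000; Ansel: £66,000; Esperanza: £66,000; Alma: £66,000; Noor: £66,000; Rosa: £66,000; Romilly: £66,000; Fenna: £66,000; Harun: £66,000; Xander: £66,000

Vidar first takes £250,000, leaving a balance of £1,155,000. Vidar then takes one-fifth of the balance (£231,000), for a total of £481,000. The remaining £924,000 passes to the descendants.
No child survives, so the initial division is made at the grandchildren's generation.
The descendants' portion (£924,000) is divided into 14 shares of £66,000: Marisol, Celia, Valentina, Halim, Ansel, Esperanza, Alma, Noor, Rosa, Romilly, Fenna, Harun, and Xander each take £66,000; Paloma's £66,000 share passes to Paloma's issue.
Paloma's share (£66,000) passes entirely to Oren.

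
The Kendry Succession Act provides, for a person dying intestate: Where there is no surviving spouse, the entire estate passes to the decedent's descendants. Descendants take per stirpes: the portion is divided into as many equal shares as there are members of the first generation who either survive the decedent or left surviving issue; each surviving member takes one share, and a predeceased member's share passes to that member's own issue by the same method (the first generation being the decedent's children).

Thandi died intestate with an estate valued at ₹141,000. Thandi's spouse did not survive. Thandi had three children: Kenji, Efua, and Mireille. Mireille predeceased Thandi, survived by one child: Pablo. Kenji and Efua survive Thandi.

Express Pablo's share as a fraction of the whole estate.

The entire ₹141,000 passes to the descendants.
That amount (₹141,000) is divided into 3 shares of ₹47,000: Kenji and Efua each take ₹47,000; Mireille's ₹47,000 share passes to Mireille's issue.
Mireille's share (₹47,000) passes entirely to Pablo.

Pablo receives 1/3 of the estate.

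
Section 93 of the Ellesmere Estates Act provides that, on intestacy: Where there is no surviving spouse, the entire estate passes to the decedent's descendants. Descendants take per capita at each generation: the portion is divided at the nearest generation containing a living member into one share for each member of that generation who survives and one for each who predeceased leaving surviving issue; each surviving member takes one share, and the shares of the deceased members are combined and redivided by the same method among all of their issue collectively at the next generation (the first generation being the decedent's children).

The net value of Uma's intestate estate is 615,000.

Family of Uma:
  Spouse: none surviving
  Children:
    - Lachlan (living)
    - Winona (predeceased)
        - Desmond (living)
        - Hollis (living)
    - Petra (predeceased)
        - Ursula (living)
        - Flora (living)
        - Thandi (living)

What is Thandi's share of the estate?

Thandi receives 82,000.

The entire 615,000 passes to the descendants.
That amount (615,000) is divided at the children's generation into 3 shares of 205,000. Lachlan takes 205,000. The 2 shares of the deceased (Winona and Petra) are combined into a pool of 410,000.
That pool (410,000) is divided at the grandchildren's generation equally among Desmond, Hollis, Ursula, Flora, and Thandi: 82,000 each.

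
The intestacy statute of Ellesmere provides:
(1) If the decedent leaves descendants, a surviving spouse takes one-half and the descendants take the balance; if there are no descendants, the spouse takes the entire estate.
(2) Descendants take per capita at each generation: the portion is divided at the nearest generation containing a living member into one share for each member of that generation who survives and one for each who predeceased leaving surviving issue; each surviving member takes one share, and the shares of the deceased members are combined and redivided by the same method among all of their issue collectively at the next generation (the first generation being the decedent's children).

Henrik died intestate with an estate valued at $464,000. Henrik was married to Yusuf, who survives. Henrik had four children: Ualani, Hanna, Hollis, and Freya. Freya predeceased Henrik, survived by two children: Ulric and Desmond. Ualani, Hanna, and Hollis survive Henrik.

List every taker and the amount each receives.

Yusuf: $232,000; Ualani: $58,000; Hanna: $58,000; Hollis: $58,000; Ulric: $29,000; Desmond: $29,000

Yusuf takes one-half of $464,000 = $232,000. The remaining $232,000 passes to the descendants.
The descendants' portion ($232,000) is divided at the children's generation into 4 shares of $58,000. Ualani, Hanna, and Hollis each take $58,000. The remaining share for the deceased Freya ($58,000) is carried to the next generation.
That pool ($58,000) is divided at the grandchildren's generation equally among Ulric and Desmond: $29,000 each.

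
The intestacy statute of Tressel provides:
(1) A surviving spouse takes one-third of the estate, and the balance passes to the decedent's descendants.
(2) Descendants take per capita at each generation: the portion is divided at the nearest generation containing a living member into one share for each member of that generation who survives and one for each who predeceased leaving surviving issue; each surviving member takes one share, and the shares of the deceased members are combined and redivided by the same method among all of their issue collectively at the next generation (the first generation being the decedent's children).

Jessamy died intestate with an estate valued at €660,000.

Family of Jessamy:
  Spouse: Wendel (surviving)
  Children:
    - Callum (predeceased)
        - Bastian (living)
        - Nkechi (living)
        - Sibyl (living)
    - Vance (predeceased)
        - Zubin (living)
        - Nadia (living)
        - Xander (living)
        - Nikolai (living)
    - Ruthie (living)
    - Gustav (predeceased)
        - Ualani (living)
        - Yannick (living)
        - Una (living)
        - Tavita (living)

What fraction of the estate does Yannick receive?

Wendel takes one-third of €660,000 = €220,000. The remaining €440,000 passes to the descendants.
The descendants' portion (€440,000) is divided at the children's generation into 4 shares of €110,000. Ruthie takes €110,000. The 3 shares of the deceased (Callum, Vance, and Gustav) are combined into a pool of €330,000.
That pool (€330,000) is divided at the grandchildren's generation equally among Bastian, Nkechi, Sibyl, Zubin, Nadia, Xander, Nikolai, Ualani, Yannick, Una, and Tavita: €30,000 each.

Yannick receives 1/22 of the estate.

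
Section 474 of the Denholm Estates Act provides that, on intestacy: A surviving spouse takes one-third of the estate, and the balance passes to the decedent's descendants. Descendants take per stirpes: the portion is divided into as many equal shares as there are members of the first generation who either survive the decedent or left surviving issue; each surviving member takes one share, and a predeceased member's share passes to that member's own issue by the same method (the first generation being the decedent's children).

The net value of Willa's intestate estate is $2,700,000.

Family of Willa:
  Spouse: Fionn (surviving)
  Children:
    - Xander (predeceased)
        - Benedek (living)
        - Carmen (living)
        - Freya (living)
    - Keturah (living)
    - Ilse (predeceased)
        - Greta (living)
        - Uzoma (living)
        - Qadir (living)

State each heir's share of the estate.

Fionn: $900,000; Benedek: $200,000; Carmen: $200,000; Freya: $200,000; Keturah: $600,000; Greta: $200,000; Uzoma: $200,000; Qadir: $200,000

Fionn takes one-third of $2,700,000 = $900,000. The remaining $1,800,000 passes to the descendants.
The descendants' portion ($1,800,000) is divided into 3 shares of $600,000: Keturah takes $600,000; Xander's $600,000 share passes to Xander's issue; Ilse's $600,000 share passes to Ilse's issue.
Xander's share ($600,000) is divided into 3 shares of $200,000: Benedek, Carmen, and Freya each take $200,000.
Ilse's share ($600,000) is divided into 3 shares of $200,000: Greta, Uzoma, and Qadir each take $200,000.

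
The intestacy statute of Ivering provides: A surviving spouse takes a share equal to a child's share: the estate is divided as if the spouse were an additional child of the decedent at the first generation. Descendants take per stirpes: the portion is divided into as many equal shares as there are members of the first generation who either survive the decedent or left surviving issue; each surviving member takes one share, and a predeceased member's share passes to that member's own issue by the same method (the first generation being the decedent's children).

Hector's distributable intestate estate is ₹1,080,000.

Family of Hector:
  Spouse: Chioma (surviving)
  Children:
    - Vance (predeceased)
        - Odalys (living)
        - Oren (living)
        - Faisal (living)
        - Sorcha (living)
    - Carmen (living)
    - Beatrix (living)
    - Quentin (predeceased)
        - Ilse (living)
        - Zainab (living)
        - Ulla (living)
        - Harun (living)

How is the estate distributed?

Chioma: ₹216,000; Odalys: ₹54,000; Oren: ₹54,000; Faisal: ₹54,000; Sorcha: ₹54,000; Carmen: ₹216,000; Beatrix: ₹216,000; Ilse: ₹54,000; Zainab: ₹54,000; Ulla: ₹54,000; Harun: ₹54,000

The spouse counts as an additional share at the children's level, so there are 5 primary shares of ₹216,000. Chioma takes one such share (₹216,000).
The children's combined portion (₹864,000) is divided into 4 shares of ₹216,000: Carmen and Beatrix each take ₹216,000; Vance's ₹216,000 share passes to Vance's issue; Quentin's ₹216,000 share passes to Quentin's issue.
Vance's share (₹216,000) is divided into 4 shares of ₹54,000: Odalys, Oren, Faisal, and Sorcha each take ₹54,000.
Quentin's share (₹216,000) is divided into 4 shares of ₹54,000: Ilse, Zainab, Ulla, and Harun each take ₹54,000.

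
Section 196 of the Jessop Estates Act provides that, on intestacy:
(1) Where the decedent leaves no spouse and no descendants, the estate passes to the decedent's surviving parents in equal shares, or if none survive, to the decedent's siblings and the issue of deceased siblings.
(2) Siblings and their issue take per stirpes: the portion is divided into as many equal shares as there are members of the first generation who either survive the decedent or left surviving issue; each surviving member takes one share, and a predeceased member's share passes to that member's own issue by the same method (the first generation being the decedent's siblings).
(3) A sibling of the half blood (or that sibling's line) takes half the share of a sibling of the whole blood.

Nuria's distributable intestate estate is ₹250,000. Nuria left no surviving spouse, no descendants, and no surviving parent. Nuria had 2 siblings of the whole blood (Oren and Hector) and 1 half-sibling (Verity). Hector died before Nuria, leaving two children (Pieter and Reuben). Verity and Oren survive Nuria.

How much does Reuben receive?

Reuben receives ₹50,000.

The entire ₹250,000 passes to the siblings and their issue.
Counting each half-blood sibling's line as half a unit, there are 5/2 units in ₹250,000, so one unit is ₹100,000. Whole-blood lines (Oren and Hector) take ₹100,000 each; half-blood lines (Verity) take ₹50,000 each.
Hector's share (₹100,000) is divided into 2 shares of ₹50,000: Pieter and Reuben each take ₹50,000.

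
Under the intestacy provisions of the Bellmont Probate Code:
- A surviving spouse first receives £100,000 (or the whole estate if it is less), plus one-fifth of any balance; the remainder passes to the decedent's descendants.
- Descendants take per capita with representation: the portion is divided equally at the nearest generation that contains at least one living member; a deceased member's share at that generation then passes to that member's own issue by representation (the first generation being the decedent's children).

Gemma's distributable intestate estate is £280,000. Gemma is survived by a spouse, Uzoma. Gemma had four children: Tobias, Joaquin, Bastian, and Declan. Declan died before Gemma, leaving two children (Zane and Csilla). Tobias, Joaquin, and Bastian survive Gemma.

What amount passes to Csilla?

Uzoma first takes £100,000, leaving a balance of £180,000. Uzoma then takes one-fifth of the balance (£36,000), for a total of £136,000. The remaining £144,000 passes to the descendants.
The descendants' portion (£144,000) is divided into 4 shares of £36,000: Tobias, Joaquin, and Bastian each take £36,000; Declan's £36,000 share passes to Declan's issue.
Declan's share (£36,000) is divided into 2 shares of £18,000: Zane and Csilla each take £18,000.

Csilla receives £18,000.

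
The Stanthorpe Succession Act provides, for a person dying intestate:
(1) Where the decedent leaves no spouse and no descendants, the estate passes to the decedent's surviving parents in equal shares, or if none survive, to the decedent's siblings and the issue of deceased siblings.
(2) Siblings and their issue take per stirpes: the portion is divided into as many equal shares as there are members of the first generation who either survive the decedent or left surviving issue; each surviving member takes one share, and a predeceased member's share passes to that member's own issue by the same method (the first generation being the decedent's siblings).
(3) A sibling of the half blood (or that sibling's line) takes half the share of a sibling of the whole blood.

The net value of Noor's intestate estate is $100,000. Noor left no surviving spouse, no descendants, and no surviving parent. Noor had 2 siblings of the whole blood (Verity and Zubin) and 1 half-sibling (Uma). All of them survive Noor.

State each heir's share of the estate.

Uma: $20,000; Verity: $40,000; Zubin: $40,000

The entire $100,000 passes to the siblings and their issue.
Counting each half-blood sibling's line as half a unit, there are 5/2 units in $100,000, so one unit is $40,000. Whole-blood lines (Verity and Zubin) take $40,000 each; half-blood lines (Uma) take $20,000 each.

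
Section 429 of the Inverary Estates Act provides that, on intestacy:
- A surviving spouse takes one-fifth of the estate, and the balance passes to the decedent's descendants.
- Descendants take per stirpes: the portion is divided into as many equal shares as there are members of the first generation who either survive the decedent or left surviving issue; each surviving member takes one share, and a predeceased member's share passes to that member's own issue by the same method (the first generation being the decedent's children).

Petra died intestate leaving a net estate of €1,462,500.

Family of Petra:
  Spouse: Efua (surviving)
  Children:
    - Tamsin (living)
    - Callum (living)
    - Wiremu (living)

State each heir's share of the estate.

Efua takes one-fifth of €1,462,500 = €292,500. The remaining €1,170,000 passes to the descendants.
The descendants' portion (€1,170,000) is divided into 3 shares of €390,000: Tamsin, Callum, and Wiremu each take €390,000.

Efua: €292,500; Tamsin: €390,000; Callum: €390,000; Wiremu: €390,000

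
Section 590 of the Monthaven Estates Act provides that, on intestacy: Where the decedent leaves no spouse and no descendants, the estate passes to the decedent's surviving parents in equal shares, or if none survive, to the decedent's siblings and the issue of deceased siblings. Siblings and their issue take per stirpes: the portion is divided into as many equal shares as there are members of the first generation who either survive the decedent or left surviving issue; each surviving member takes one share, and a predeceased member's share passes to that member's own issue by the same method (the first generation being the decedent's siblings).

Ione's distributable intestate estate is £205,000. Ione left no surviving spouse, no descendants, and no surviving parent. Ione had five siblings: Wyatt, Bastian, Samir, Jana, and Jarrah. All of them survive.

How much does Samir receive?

The entire £205,000 passes to the siblings and their issue.
That amount (£205,000) is divided into 5 shares of £41,000: Wyatt, Bastian, Samir, Jana, and Jarrah each take £41,000.

Samir receives £41,000.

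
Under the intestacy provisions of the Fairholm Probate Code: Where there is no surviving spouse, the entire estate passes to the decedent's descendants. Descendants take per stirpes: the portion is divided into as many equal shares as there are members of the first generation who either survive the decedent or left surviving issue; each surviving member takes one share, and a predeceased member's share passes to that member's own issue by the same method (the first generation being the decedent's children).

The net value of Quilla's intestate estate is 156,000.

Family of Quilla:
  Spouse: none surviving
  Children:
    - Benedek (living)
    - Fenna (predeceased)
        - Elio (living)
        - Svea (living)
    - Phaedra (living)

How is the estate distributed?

The entire 156,000 passes to the descendants.
That amount (156,000) is divided into 3 shares of 52,000: Benedek and Phaedra each take 52,000; Fenna's 52,000 share passes to Fenna's issue.
Fenna's share (52,000) is divided into 2 shares of 26,000: Elio and Svea each take 26,000.

Benedek: 52,000; Elio: 26,000; Svea: 26,000; Phaedra: 52,000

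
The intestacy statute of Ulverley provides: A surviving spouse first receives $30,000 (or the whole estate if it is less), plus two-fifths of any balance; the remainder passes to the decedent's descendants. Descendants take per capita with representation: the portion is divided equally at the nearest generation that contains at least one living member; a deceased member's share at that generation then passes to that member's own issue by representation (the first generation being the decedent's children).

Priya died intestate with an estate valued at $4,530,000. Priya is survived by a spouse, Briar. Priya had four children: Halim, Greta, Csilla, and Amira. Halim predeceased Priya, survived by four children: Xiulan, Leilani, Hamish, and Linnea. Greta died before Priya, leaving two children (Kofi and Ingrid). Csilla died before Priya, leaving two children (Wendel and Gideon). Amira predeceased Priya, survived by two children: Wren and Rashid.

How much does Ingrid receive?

Briar first takes $30,000, leaving a balance of $4,500,000. Briar then takes two-fifths of the balance ($1,800,000), for a total of $1,830,000. The remaining $2,700,000 passes to the descendants.
No child survives, so the initial division is made at the grandchildren's generation.
The descendants' portion ($2,700,000) is divided into 10 shares of $270,000: Xiulan, Leilani, Hamish, Linnea, Kofi, Ingrid, Wendel, Gideon, Wren, and Rashid each take $270,000.

Ingrid receives $270,000.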